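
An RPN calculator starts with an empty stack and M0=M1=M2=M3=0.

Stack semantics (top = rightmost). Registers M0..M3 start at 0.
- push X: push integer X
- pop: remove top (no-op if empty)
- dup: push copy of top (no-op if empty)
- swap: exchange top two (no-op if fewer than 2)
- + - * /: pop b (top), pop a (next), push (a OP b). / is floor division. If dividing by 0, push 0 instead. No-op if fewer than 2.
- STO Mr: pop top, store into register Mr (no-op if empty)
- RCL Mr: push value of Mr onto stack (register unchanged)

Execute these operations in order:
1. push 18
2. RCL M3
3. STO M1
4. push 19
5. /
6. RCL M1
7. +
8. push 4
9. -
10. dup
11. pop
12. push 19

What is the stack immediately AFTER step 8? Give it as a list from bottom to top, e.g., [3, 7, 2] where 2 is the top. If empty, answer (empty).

After op 1 (push 18): stack=[18] mem=[0,0,0,0]
After op 2 (RCL M3): stack=[18,0] mem=[0,0,0,0]
After op 3 (STO M1): stack=[18] mem=[0,0,0,0]
After op 4 (push 19): stack=[18,19] mem=[0,0,0,0]
After op 5 (/): stack=[0] mem=[0,0,0,0]
After op 6 (RCL M1): stack=[0,0] mem=[0,0,0,0]
After op 7 (+): stack=[0] mem=[0,0,0,0]
After op 8 (push 4): stack=[0,4] mem=[0,0,0,0]

[0, 4]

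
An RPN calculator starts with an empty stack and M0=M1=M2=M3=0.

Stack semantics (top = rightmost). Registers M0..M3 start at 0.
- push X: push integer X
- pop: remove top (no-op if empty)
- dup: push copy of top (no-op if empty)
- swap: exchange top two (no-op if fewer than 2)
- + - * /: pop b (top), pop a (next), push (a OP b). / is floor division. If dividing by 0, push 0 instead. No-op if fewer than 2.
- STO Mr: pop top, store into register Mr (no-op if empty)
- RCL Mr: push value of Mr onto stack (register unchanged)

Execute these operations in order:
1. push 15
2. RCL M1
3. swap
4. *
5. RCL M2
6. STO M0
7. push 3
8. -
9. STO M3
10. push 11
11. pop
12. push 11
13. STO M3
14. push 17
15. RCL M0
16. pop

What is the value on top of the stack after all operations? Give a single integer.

Answer: 17

Derivation:
After op 1 (push 15): stack=[15] mem=[0,0,0,0]
After op 2 (RCL M1): stack=[15,0] mem=[0,0,0,0]
After op 3 (swap): stack=[0,15] mem=[0,0,0,0]
After op 4 (*): stack=[0] mem=[0,0,0,0]
After op 5 (RCL M2): stack=[0,0] mem=[0,0,0,0]
After op 6 (STO M0): stack=[0] mem=[0,0,0,0]
After op 7 (push 3): stack=[0,3] mem=[0,0,0,0]
After op 8 (-): stack=[-3] mem=[0,0,0,0]
After op 9 (STO M3): stack=[empty] mem=[0,0,0,-3]
After op 10 (push 11): stack=[11] mem=[0,0,0,-3]
After op 11 (pop): stack=[empty] mem=[0,0,0,-3]
After op 12 (push 11): stack=[11] mem=[0,0,0,-3]
After op 13 (STO M3): stack=[empty] mem=[0,0,0,11]
After op 14 (push 17): stack=[17] mem=[0,0,0,11]
After op 15 (RCL M0): stack=[17,0] mem=[0,0,0,11]
After op 16 (pop): stack=[17] mem=[0,0,0,11]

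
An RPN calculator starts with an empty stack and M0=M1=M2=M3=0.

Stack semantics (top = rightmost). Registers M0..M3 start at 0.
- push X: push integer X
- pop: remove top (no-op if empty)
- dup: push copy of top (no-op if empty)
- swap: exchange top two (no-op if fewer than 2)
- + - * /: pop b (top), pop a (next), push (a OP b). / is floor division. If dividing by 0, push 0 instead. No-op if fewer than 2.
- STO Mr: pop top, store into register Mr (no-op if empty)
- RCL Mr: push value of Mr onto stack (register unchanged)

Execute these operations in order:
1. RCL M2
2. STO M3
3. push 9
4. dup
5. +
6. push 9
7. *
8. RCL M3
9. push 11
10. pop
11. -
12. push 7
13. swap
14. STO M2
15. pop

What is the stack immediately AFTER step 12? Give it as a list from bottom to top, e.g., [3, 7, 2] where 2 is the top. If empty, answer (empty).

After op 1 (RCL M2): stack=[0] mem=[0,0,0,0]
After op 2 (STO M3): stack=[empty] mem=[0,0,0,0]
After op 3 (push 9): stack=[9] mem=[0,0,0,0]
After op 4 (dup): stack=[9,9] mem=[0,0,0,0]
After op 5 (+): stack=[18] mem=[0,0,0,0]
After op 6 (push 9): stack=[18,9] mem=[0,0,0,0]
After op 7 (*): stack=[162] mem=[0,0,0,0]
After op 8 (RCL M3): stack=[162,0] mem=[0,0,0,0]
After op 9 (push 11): stack=[162,0,11] mem=[0,0,0,0]
After op 10 (pop): stack=[162,0] mem=[0,0,0,0]
After op 11 (-): stack=[162] mem=[0,0,0,0]
After op 12 (push 7): stack=[162,7] mem=[0,0,0,0]

[162, 7]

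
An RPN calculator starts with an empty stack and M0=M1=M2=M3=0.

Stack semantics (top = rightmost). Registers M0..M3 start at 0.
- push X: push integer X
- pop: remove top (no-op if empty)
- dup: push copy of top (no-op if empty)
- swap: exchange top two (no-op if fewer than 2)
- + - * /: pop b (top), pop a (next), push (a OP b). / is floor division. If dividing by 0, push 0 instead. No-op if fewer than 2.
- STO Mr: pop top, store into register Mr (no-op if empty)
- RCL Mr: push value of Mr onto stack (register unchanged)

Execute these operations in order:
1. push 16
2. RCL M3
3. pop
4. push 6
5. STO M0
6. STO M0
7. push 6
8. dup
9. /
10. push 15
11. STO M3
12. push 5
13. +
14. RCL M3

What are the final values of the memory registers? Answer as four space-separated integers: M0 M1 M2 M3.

After op 1 (push 16): stack=[16] mem=[0,0,0,0]
After op 2 (RCL M3): stack=[16,0] mem=[0,0,0,0]
After op 3 (pop): stack=[16] mem=[0,0,0,0]
After op 4 (push 6): stack=[16,6] mem=[0,0,0,0]
After op 5 (STO M0): stack=[16] mem=[6,0,0,0]
After op 6 (STO M0): stack=[empty] mem=[16,0,0,0]
After op 7 (push 6): stack=[6] mem=[16,0,0,0]
After op 8 (dup): stack=[6,6] mem=[16,0,0,0]
After op 9 (/): stack=[1] mem=[16,0,0,0]
After op 10 (push 15): stack=[1,15] mem=[16,0,0,0]
After op 11 (STO M3): stack=[1] mem=[16,0,0,15]
After op 12 (push 5): stack=[1,5] mem=[16,0,0,15]
After op 13 (+): stack=[6] mem=[16,0,0,15]
After op 14 (RCL M3): stack=[6,15] mem=[16,0,0,15]

Answer: 16 0 0 15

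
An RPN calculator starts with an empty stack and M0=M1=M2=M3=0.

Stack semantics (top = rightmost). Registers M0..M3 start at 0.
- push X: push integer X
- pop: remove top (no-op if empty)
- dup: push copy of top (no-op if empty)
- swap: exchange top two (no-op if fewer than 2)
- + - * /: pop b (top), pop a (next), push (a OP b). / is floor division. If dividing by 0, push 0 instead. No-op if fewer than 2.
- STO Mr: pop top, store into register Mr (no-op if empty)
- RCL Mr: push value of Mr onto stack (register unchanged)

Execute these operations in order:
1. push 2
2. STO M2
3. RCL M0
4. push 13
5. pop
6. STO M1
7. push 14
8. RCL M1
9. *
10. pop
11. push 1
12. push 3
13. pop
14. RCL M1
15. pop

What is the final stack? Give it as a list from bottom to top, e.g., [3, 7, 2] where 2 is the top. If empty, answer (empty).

Answer: [1]

Derivation:
After op 1 (push 2): stack=[2] mem=[0,0,0,0]
After op 2 (STO M2): stack=[empty] mem=[0,0,2,0]
After op 3 (RCL M0): stack=[0] mem=[0,0,2,0]
After op 4 (push 13): stack=[0,13] mem=[0,0,2,0]
After op 5 (pop): stack=[0] mem=[0,0,2,0]
After op 6 (STO M1): stack=[empty] mem=[0,0,2,0]
After op 7 (push 14): stack=[14] mem=[0,0,2,0]
After op 8 (RCL M1): stack=[14,0] mem=[0,0,2,0]
After op 9 (*): stack=[0] mem=[0,0,2,0]
After op 10 (pop): stack=[empty] mem=[0,0,2,0]
After op 11 (push 1): stack=[1] mem=[0,0,2,0]
After op 12 (push 3): stack=[1,3] mem=[0,0,2,0]
After op 13 (pop): stack=[1] mem=[0,0,2,0]
After op 14 (RCL M1): stack=[1,0] mem=[0,0,2,0]
After op 15 (pop): stack=[1] mem=[0,0,2,0]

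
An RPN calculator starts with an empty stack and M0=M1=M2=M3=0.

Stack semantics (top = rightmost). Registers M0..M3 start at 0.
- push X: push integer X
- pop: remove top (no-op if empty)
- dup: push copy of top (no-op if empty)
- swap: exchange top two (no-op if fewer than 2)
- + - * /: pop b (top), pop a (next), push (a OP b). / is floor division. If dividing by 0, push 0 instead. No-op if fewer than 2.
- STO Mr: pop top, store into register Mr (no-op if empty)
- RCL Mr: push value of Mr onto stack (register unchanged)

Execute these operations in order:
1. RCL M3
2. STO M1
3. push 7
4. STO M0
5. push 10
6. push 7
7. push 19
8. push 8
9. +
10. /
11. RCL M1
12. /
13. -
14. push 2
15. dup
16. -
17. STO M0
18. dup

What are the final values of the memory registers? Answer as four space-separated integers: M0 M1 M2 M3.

After op 1 (RCL M3): stack=[0] mem=[0,0,0,0]
After op 2 (STO M1): stack=[empty] mem=[0,0,0,0]
After op 3 (push 7): stack=[7] mem=[0,0,0,0]
After op 4 (STO M0): stack=[empty] mem=[7,0,0,0]
After op 5 (push 10): stack=[10] mem=[7,0,0,0]
After op 6 (push 7): stack=[10,7] mem=[7,0,0,0]
After op 7 (push 19): stack=[10,7,19] mem=[7,0,0,0]
After op 8 (push 8): stack=[10,7,19,8] mem=[7,0,0,0]
After op 9 (+): stack=[10,7,27] mem=[7,0,0,0]
After op 10 (/): stack=[10,0] mem=[7,0,0,0]
After op 11 (RCL M1): stack=[10,0,0] mem=[7,0,0,0]
After op 12 (/): stack=[10,0] mem=[7,0,0,0]
After op 13 (-): stack=[10] mem=[7,0,0,0]
After op 14 (push 2): stack=[10,2] mem=[7,0,0,0]
After op 15 (dup): stack=[10,2,2] mem=[7,0,0,0]
After op 16 (-): stack=[10,0] mem=[7,0,0,0]
After op 17 (STO M0): stack=[10] mem=[0,0,0,0]
After op 18 (dup): stack=[10,10] mem=[0,0,0,0]

Answer: 0 0 0 0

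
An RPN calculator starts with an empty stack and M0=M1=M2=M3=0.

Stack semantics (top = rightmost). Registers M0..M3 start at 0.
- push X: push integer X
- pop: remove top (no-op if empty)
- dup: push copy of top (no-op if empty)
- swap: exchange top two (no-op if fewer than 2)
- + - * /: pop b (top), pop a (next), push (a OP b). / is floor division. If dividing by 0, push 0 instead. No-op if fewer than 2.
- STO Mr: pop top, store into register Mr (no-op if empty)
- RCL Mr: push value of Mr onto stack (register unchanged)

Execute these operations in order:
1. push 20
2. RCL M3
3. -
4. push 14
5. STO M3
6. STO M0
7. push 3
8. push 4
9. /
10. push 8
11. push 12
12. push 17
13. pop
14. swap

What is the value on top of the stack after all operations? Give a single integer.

After op 1 (push 20): stack=[20] mem=[0,0,0,0]
After op 2 (RCL M3): stack=[20,0] mem=[0,0,0,0]
After op 3 (-): stack=[20] mem=[0,0,0,0]
After op 4 (push 14): stack=[20,14] mem=[0,0,0,0]
After op 5 (STO M3): stack=[20] mem=[0,0,0,14]
After op 6 (STO M0): stack=[empty] mem=[20,0,0,14]
After op 7 (push 3): stack=[3] mem=[20,0,0,14]
After op 8 (push 4): stack=[3,4] mem=[20,0,0,14]
After op 9 (/): stack=[0] mem=[20,0,0,14]
After op 10 (push 8): stack=[0,8] mem=[20,0,0,14]
After op 11 (push 12): stack=[0,8,12] mem=[20,0,0,14]
After op 12 (push 17): stack=[0,8,12,17] mem=[20,0,0,14]
After op 13 (pop): stack=[0,8,12] mem=[20,0,0,14]
After op 14 (swap): stack=[0,12,8] mem=[20,0,0,14]

Answer: 8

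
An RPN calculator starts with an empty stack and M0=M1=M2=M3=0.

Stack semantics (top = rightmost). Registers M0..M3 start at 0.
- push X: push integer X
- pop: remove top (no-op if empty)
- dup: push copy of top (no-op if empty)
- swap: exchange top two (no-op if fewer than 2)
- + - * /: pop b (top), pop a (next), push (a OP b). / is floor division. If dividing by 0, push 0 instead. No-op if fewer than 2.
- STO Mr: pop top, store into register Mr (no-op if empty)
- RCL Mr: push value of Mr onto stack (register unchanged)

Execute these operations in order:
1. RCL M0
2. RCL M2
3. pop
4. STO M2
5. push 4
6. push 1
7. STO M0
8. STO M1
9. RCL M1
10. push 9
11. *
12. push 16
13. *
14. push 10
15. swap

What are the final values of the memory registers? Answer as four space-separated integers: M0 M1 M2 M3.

Answer: 1 4 0 0

Derivation:
After op 1 (RCL M0): stack=[0] mem=[0,0,0,0]
After op 2 (RCL M2): stack=[0,0] mem=[0,0,0,0]
After op 3 (pop): stack=[0] mem=[0,0,0,0]
After op 4 (STO M2): stack=[empty] mem=[0,0,0,0]
After op 5 (push 4): stack=[4] mem=[0,0,0,0]
After op 6 (push 1): stack=[4,1] mem=[0,0,0,0]
After op 7 (STO M0): stack=[4] mem=[1,0,0,0]
After op 8 (STO M1): stack=[empty] mem=[1,4,0,0]
After op 9 (RCL M1): stack=[4] mem=[1,4,0,0]
After op 10 (push 9): stack=[4,9] mem=[1,4,0,0]
After op 11 (*): stack=[36] mem=[1,4,0,0]
After op 12 (push 16): stack=[36,16] mem=[1,4,0,0]
After op 13 (*): stack=[576] mem=[1,4,0,0]
After op 14 (push 10): stack=[576,10] mem=[1,4,0,0]
After op 15 (swap): stack=[10,576] mem=[1,4,0,0]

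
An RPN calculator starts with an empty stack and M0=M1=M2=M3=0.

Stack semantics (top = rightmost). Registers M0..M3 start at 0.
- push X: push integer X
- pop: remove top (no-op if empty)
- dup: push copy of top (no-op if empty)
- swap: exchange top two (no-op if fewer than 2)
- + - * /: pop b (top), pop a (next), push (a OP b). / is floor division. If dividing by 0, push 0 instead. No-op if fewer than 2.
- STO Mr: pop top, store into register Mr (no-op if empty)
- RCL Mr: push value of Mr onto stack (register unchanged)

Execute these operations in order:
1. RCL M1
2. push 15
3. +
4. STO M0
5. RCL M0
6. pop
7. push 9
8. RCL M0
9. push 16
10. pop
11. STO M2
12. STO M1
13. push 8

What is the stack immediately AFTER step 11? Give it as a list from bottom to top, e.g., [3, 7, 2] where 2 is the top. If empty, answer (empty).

After op 1 (RCL M1): stack=[0] mem=[0,0,0,0]
After op 2 (push 15): stack=[0,15] mem=[0,0,0,0]
After op 3 (+): stack=[15] mem=[0,0,0,0]
After op 4 (STO M0): stack=[empty] mem=[15,0,0,0]
After op 5 (RCL M0): stack=[15] mem=[15,0,0,0]
After op 6 (pop): stack=[empty] mem=[15,0,0,0]
After op 7 (push 9): stack=[9] mem=[15,0,0,0]
After op 8 (RCL M0): stack=[9,15] mem=[15,0,0,0]
After op 9 (push 16): stack=[9,15,16] mem=[15,0,0,0]
After op 10 (pop): stack=[9,15] mem=[15,0,0,0]
After op 11 (STO M2): stack=[9] mem=[15,0,15,0]

[9]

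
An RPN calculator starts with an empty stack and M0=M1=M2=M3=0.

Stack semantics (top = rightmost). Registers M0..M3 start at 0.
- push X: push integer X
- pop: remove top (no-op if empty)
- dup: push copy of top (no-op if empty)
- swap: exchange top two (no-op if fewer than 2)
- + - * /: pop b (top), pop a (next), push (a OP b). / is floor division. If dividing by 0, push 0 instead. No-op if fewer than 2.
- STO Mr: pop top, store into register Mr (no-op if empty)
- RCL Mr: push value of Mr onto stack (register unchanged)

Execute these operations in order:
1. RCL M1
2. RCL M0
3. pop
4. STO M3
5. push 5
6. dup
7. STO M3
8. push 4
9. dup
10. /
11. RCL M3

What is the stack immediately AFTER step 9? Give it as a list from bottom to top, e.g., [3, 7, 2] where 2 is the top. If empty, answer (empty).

After op 1 (RCL M1): stack=[0] mem=[0,0,0,0]
After op 2 (RCL M0): stack=[0,0] mem=[0,0,0,0]
After op 3 (pop): stack=[0] mem=[0,0,0,0]
After op 4 (STO M3): stack=[empty] mem=[0,0,0,0]
After op 5 (push 5): stack=[5] mem=[0,0,0,0]
After op 6 (dup): stack=[5,5] mem=[0,0,0,0]
After op 7 (STO M3): stack=[5] mem=[0,0,0,5]
After op 8 (push 4): stack=[5,4] mem=[0,0,0,5]
After op 9 (dup): stack=[5,4,4] mem=[0,0,0,5]

[5, 4, 4]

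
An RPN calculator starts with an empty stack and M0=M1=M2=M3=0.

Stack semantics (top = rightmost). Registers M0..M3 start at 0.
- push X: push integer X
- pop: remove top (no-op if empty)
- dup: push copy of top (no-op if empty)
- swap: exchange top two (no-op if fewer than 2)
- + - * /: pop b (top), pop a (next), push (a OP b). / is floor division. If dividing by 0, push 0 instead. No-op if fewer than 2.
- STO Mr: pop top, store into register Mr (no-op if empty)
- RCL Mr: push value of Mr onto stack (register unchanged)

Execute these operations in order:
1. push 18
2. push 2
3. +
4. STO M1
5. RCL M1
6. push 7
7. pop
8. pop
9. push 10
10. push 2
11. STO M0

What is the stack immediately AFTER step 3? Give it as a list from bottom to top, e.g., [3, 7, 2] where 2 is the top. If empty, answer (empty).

After op 1 (push 18): stack=[18] mem=[0,0,0,0]
After op 2 (push 2): stack=[18,2] mem=[0,0,0,0]
After op 3 (+): stack=[20] mem=[0,0,0,0]

[20]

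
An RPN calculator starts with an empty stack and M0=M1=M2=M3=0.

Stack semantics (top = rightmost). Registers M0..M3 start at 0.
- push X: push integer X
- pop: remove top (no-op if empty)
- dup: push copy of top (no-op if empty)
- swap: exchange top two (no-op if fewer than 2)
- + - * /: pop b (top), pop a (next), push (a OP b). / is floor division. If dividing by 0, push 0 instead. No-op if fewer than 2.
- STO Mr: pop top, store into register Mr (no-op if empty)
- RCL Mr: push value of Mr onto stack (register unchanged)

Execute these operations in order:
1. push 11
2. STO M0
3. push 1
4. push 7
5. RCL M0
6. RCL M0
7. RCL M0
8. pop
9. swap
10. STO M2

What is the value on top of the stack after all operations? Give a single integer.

After op 1 (push 11): stack=[11] mem=[0,0,0,0]
After op 2 (STO M0): stack=[empty] mem=[11,0,0,0]
After op 3 (push 1): stack=[1] mem=[11,0,0,0]
After op 4 (push 7): stack=[1,7] mem=[11,0,0,0]
After op 5 (RCL M0): stack=[1,7,11] mem=[11,0,0,0]
After op 6 (RCL M0): stack=[1,7,11,11] mem=[11,0,0,0]
After op 7 (RCL M0): stack=[1,7,11,11,11] mem=[11,0,0,0]
After op 8 (pop): stack=[1,7,11,11] mem=[11,0,0,0]
After op 9 (swap): stack=[1,7,11,11] mem=[11,0,0,0]
After op 10 (STO M2): stack=[1,7,11] mem=[11,0,11,0]

Answer: 11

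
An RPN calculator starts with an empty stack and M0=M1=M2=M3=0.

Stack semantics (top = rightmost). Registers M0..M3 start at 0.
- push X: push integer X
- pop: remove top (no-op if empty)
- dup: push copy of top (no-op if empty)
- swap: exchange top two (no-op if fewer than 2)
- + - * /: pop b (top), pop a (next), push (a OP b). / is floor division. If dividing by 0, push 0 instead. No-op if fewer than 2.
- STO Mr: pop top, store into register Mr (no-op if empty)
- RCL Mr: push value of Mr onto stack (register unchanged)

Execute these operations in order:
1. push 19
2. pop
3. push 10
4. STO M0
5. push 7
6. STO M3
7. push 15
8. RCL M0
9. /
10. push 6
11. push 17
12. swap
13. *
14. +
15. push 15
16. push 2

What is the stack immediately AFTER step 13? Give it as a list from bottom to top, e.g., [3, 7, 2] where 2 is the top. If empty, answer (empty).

After op 1 (push 19): stack=[19] mem=[0,0,0,0]
After op 2 (pop): stack=[empty] mem=[0,0,0,0]
After op 3 (push 10): stack=[10] mem=[0,0,0,0]
After op 4 (STO M0): stack=[empty] mem=[10,0,0,0]
After op 5 (push 7): stack=[7] mem=[10,0,0,0]
After op 6 (STO M3): stack=[empty] mem=[10,0,0,7]
After op 7 (push 15): stack=[15] mem=[10,0,0,7]
After op 8 (RCL M0): stack=[15,10] mem=[10,0,0,7]
After op 9 (/): stack=[1] mem=[10,0,0,7]
After op 10 (push 6): stack=[1,6] mem=[10,0,0,7]
After op 11 (push 17): stack=[1,6,17] mem=[10,0,0,7]
After op 12 (swap): stack=[1,17,6] mem=[10,0,0,7]
After op 13 (*): stack=[1,102] mem=[10,0,0,7]

[1, 102]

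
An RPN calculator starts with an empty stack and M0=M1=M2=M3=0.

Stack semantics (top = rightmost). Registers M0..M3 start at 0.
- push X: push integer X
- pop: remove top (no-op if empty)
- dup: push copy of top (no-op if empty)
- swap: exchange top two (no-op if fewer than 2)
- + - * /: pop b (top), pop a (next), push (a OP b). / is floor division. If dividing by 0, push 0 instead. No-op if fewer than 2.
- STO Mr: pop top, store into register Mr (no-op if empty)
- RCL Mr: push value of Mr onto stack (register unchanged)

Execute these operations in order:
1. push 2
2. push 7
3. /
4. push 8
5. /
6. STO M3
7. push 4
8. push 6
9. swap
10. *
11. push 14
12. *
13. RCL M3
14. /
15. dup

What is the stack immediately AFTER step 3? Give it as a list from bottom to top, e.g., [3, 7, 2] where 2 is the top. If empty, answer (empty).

After op 1 (push 2): stack=[2] mem=[0,0,0,0]
After op 2 (push 7): stack=[2,7] mem=[0,0,0,0]
After op 3 (/): stack=[0] mem=[0,0,0,0]

[0]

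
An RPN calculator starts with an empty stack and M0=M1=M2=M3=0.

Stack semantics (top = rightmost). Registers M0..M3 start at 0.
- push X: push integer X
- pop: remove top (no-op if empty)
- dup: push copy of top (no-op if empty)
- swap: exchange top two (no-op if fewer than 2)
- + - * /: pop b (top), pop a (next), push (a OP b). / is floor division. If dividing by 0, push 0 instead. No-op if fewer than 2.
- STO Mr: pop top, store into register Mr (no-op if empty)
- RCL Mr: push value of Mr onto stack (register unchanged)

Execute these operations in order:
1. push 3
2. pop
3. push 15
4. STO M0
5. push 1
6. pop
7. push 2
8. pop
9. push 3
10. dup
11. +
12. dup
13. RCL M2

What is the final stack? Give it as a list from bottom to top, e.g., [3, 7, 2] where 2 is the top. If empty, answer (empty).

Answer: [6, 6, 0]

Derivation:
After op 1 (push 3): stack=[3] mem=[0,0,0,0]
After op 2 (pop): stack=[empty] mem=[0,0,0,0]
After op 3 (push 15): stack=[15] mem=[0,0,0,0]
After op 4 (STO M0): stack=[empty] mem=[15,0,0,0]
After op 5 (push 1): stack=[1] mem=[15,0,0,0]
After op 6 (pop): stack=[empty] mem=[15,0,0,0]
After op 7 (push 2): stack=[2] mem=[15,0,0,0]
After op 8 (pop): stack=[empty] mem=[15,0,0,0]
After op 9 (push 3): stack=[3] mem=[15,0,0,0]
After op 10 (dup): stack=[3,3] mem=[15,0,0,0]
After op 11 (+): stack=[6] mem=[15,0,0,0]
After op 12 (dup): stack=[6,6] mem=[15,0,0,0]
After op 13 (RCL M2): stack=[6,6,0] mem=[15,0,0,0]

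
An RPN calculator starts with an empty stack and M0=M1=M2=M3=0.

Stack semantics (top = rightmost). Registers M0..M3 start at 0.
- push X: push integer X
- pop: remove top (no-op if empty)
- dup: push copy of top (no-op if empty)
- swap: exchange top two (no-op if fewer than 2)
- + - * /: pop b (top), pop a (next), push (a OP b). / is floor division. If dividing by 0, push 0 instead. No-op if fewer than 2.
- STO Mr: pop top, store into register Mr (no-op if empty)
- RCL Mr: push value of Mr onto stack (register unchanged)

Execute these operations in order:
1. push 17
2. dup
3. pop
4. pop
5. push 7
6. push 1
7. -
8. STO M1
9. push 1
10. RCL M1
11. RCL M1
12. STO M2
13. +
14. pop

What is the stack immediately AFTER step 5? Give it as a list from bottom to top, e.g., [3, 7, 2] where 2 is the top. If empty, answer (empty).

After op 1 (push 17): stack=[17] mem=[0,0,0,0]
After op 2 (dup): stack=[17,17] mem=[0,0,0,0]
After op 3 (pop): stack=[17] mem=[0,0,0,0]
After op 4 (pop): stack=[empty] mem=[0,0,0,0]
After op 5 (push 7): stack=[7] mem=[0,0,0,0]

[7]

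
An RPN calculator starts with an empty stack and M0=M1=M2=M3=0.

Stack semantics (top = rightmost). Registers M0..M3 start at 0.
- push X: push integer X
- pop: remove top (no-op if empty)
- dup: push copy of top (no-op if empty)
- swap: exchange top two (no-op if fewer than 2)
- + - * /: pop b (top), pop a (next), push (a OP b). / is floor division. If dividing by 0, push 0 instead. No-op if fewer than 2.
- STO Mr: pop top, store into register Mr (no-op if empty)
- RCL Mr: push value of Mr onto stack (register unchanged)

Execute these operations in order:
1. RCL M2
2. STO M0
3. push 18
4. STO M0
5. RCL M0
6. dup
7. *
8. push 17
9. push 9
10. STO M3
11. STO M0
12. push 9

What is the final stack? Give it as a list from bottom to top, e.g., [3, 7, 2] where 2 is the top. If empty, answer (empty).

After op 1 (RCL M2): stack=[0] mem=[0,0,0,0]
After op 2 (STO M0): stack=[empty] mem=[0,0,0,0]
After op 3 (push 18): stack=[18] mem=[0,0,0,0]
After op 4 (STO M0): stack=[empty] mem=[18,0,0,0]
After op 5 (RCL M0): stack=[18] mem=[18,0,0,0]
After op 6 (dup): stack=[18,18] mem=[18,0,0,0]
After op 7 (*): stack=[324] mem=[18,0,0,0]
After op 8 (push 17): stack=[324,17] mem=[18,0,0,0]
After op 9 (push 9): stack=[324,17,9] mem=[18,0,0,0]
After op 10 (STO M3): stack=[324,17] mem=[18,0,0,9]
After op 11 (STO M0): stack=[324] mem=[17,0,0,9]
After op 12 (push 9): stack=[324,9] mem=[17,0,0,9]

Answer: [324, 9]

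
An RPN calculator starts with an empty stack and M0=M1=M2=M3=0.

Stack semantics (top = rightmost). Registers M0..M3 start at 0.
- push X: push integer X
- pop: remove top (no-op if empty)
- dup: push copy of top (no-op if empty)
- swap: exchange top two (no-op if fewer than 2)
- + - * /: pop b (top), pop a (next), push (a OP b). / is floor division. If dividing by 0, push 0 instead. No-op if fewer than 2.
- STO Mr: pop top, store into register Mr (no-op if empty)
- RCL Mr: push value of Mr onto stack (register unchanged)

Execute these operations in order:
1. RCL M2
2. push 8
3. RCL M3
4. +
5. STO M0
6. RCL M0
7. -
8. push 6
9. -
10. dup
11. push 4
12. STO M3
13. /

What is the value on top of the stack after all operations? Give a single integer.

Answer: 1

Derivation:
After op 1 (RCL M2): stack=[0] mem=[0,0,0,0]
After op 2 (push 8): stack=[0,8] mem=[0,0,0,0]
After op 3 (RCL M3): stack=[0,8,0] mem=[0,0,0,0]
After op 4 (+): stack=[0,8] mem=[0,0,0,0]
After op 5 (STO M0): stack=[0] mem=[8,0,0,0]
After op 6 (RCL M0): stack=[0,8] mem=[8,0,0,0]
After op 7 (-): stack=[-8] mem=[8,0,0,0]
After op 8 (push 6): stack=[-8,6] mem=[8,0,0,0]
After op 9 (-): stack=[-14] mem=[8,0,0,0]
After op 10 (dup): stack=[-14,-14] mem=[8,0,0,0]
After op 11 (push 4): stack=[-14,-14,4] mem=[8,0,0,0]
After op 12 (STO M3): stack=[-14,-14] mem=[8,0,0,4]
After op 13 (/): stack=[1] mem=[8,0,0,4]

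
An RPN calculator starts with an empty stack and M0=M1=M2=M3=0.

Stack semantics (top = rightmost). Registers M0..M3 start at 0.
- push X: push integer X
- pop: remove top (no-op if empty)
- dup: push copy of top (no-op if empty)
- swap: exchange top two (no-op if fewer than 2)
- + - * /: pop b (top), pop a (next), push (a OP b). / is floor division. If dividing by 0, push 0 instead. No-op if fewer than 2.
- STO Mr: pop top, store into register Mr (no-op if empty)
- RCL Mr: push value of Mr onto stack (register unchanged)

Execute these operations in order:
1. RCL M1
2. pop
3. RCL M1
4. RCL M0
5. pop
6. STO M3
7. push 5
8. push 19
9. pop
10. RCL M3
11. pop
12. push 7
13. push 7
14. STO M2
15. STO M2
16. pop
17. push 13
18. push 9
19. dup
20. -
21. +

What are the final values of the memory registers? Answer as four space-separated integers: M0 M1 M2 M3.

After op 1 (RCL M1): stack=[0] mem=[0,0,0,0]
After op 2 (pop): stack=[empty] mem=[0,0,0,0]
After op 3 (RCL M1): stack=[0] mem=[0,0,0,0]
After op 4 (RCL M0): stack=[0,0] mem=[0,0,0,0]
After op 5 (pop): stack=[0] mem=[0,0,0,0]
After op 6 (STO M3): stack=[empty] mem=[0,0,0,0]
After op 7 (push 5): stack=[5] mem=[0,0,0,0]
After op 8 (push 19): stack=[5,19] mem=[0,0,0,0]
After op 9 (pop): stack=[5] mem=[0,0,0,0]
After op 10 (RCL M3): stack=[5,0] mem=[0,0,0,0]
After op 11 (pop): stack=[5] mem=[0,0,0,0]
After op 12 (push 7): stack=[5,7] mem=[0,0,0,0]
After op 13 (push 7): stack=[5,7,7] mem=[0,0,0,0]
After op 14 (STO M2): stack=[5,7] mem=[0,0,7,0]
After op 15 (STO M2): stack=[5] mem=[0,0,7,0]
After op 16 (pop): stack=[empty] mem=[0,0,7,0]
After op 17 (push 13): stack=[13] mem=[0,0,7,0]
After op 18 (push 9): stack=[13,9] mem=[0,0,7,0]
After op 19 (dup): stack=[13,9,9] mem=[0,0,7,0]
After op 20 (-): stack=[13,0] mem=[0,0,7,0]
After op 21 (+): stack=[13] mem=[0,0,7,0]

Answer: 0 0 7 0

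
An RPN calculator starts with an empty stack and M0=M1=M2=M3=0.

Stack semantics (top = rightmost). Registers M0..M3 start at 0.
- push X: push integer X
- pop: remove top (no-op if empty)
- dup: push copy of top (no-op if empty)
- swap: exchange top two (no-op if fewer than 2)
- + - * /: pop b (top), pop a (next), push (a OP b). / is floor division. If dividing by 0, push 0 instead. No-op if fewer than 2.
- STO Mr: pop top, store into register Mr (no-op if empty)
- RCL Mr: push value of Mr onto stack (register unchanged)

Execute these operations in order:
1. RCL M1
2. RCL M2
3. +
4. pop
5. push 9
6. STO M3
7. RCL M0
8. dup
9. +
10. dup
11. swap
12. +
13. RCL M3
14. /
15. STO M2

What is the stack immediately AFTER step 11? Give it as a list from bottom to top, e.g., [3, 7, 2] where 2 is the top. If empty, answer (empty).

After op 1 (RCL M1): stack=[0] mem=[0,0,0,0]
After op 2 (RCL M2): stack=[0,0] mem=[0,0,0,0]
After op 3 (+): stack=[0] mem=[0,0,0,0]
After op 4 (pop): stack=[empty] mem=[0,0,0,0]
After op 5 (push 9): stack=[9] mem=[0,0,0,0]
After op 6 (STO M3): stack=[empty] mem=[0,0,0,9]
After op 7 (RCL M0): stack=[0] mem=[0,0,0,9]
After op 8 (dup): stack=[0,0] mem=[0,0,0,9]
After op 9 (+): stack=[0] mem=[0,0,0,9]
After op 10 (dup): stack=[0,0] mem=[0,0,0,9]
After op 11 (swap): stack=[0,0] mem=[0,0,0,9]

[0, 0]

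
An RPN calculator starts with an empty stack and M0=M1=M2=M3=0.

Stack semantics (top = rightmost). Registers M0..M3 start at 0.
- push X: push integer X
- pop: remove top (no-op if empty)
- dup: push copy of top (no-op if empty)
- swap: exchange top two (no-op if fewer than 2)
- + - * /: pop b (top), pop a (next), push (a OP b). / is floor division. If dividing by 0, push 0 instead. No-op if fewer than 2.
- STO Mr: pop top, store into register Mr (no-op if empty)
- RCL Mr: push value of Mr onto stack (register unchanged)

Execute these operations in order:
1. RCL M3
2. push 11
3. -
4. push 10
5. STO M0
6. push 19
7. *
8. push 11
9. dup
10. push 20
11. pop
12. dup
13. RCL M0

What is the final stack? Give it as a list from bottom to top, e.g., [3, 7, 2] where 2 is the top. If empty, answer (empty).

Answer: [-209, 11, 11, 11, 10]

Derivation:
After op 1 (RCL M3): stack=[0] mem=[0,0,0,0]
After op 2 (push 11): stack=[0,11] mem=[0,0,0,0]
After op 3 (-): stack=[-11] mem=[0,0,0,0]
After op 4 (push 10): stack=[-11,10] mem=[0,0,0,0]
After op 5 (STO M0): stack=[-11] mem=[10,0,0,0]
After op 6 (push 19): stack=[-11,19] mem=[10,0,0,0]
After op 7 (*): stack=[-209] mem=[10,0,0,0]
After op 8 (push 11): stack=[-209,11] mem=[10,0,0,0]
After op 9 (dup): stack=[-209,11,11] mem=[10,0,0,0]
After op 10 (push 20): stack=[-209,11,11,20] mem=[10,0,0,0]
After op 11 (pop): stack=[-209,11,11] mem=[10,0,0,0]
After op 12 (dup): stack=[-209,11,11,11] mem=[10,0,0,0]
After op 13 (RCL M0): stack=[-209,11,11,11,10] mem=[10,0,0,0]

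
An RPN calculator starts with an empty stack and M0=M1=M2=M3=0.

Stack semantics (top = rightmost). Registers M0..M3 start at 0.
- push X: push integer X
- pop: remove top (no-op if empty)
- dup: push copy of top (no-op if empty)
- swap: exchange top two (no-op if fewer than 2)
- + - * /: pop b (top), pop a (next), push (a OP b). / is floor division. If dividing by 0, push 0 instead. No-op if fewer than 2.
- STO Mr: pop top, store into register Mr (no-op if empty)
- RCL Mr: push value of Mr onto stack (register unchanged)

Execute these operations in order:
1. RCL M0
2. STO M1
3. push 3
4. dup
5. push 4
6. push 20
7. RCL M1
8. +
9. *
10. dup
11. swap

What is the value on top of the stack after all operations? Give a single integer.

Answer: 80

Derivation:
After op 1 (RCL M0): stack=[0] mem=[0,0,0,0]
After op 2 (STO M1): stack=[empty] mem=[0,0,0,0]
After op 3 (push 3): stack=[3] mem=[0,0,0,0]
After op 4 (dup): stack=[3,3] mem=[0,0,0,0]
After op 5 (push 4): stack=[3,3,4] mem=[0,0,0,0]
After op 6 (push 20): stack=[3,3,4,20] mem=[0,0,0,0]
After op 7 (RCL M1): stack=[3,3,4,20,0] mem=[0,0,0,0]
After op 8 (+): stack=[3,3,4,20] mem=[0,0,0,0]
After op 9 (*): stack=[3,3,80] mem=[0,0,0,0]
After op 10 (dup): stack=[3,3,80,80] mem=[0,0,0,0]
After op 11 (swap): stack=[3,3,80,80] mem=[0,0,0,0]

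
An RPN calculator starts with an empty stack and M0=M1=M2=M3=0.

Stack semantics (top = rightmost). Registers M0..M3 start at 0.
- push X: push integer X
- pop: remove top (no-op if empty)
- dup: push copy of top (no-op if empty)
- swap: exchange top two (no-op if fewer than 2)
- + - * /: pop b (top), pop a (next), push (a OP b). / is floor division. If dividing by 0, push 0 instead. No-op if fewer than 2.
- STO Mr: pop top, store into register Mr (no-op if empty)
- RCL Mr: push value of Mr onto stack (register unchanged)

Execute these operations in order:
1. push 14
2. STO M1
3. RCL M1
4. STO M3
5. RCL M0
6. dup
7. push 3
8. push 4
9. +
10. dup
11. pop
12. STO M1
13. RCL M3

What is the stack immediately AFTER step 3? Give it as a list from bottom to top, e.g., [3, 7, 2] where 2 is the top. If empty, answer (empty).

After op 1 (push 14): stack=[14] mem=[0,0,0,0]
After op 2 (STO M1): stack=[empty] mem=[0,14,0,0]
After op 3 (RCL M1): stack=[14] mem=[0,14,0,0]

[14]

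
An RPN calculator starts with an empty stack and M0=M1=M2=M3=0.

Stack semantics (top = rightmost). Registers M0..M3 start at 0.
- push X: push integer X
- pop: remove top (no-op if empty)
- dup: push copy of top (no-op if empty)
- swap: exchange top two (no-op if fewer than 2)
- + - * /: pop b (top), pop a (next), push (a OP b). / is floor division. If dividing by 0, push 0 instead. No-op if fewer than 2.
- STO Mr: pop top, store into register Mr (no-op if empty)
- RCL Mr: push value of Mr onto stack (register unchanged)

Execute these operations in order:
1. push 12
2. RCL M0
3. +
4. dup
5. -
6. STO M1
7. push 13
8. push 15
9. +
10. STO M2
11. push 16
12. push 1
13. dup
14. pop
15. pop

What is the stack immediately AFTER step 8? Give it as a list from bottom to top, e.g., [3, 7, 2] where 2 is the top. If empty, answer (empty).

After op 1 (push 12): stack=[12] mem=[0,0,0,0]
After op 2 (RCL M0): stack=[12,0] mem=[0,0,0,0]
After op 3 (+): stack=[12] mem=[0,0,0,0]
After op 4 (dup): stack=[12,12] mem=[0,0,0,0]
After op 5 (-): stack=[0] mem=[0,0,0,0]
After op 6 (STO M1): stack=[empty] mem=[0,0,0,0]
After op 7 (push 13): stack=[13] mem=[0,0,0,0]
After op 8 (push 15): stack=[13,15] mem=[0,0,0,0]

[13, 15]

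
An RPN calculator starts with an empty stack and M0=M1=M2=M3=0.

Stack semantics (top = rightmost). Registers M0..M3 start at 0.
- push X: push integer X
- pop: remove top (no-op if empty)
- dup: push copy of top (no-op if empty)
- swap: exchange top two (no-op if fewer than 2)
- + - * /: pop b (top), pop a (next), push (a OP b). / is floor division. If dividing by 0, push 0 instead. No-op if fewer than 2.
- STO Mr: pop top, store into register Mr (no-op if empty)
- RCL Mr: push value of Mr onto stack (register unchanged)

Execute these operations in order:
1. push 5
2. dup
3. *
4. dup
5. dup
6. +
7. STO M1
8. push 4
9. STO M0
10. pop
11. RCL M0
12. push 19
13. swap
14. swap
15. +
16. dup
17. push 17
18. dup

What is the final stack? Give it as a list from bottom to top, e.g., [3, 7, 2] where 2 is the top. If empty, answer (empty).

After op 1 (push 5): stack=[5] mem=[0,0,0,0]
After op 2 (dup): stack=[5,5] mem=[0,0,0,0]
After op 3 (*): stack=[25] mem=[0,0,0,0]
After op 4 (dup): stack=[25,25] mem=[0,0,0,0]
After op 5 (dup): stack=[25,25,25] mem=[0,0,0,0]
After op 6 (+): stack=[25,50] mem=[0,0,0,0]
After op 7 (STO M1): stack=[25] mem=[0,50,0,0]
After op 8 (push 4): stack=[25,4] mem=[0,50,0,0]
After op 9 (STO M0): stack=[25] mem=[4,50,0,0]
After op 10 (pop): stack=[empty] mem=[4,50,0,0]
After op 11 (RCL M0): stack=[4] mem=[4,50,0,0]
After op 12 (push 19): stack=[4,19] mem=[4,50,0,0]
After op 13 (swap): stack=[19,4] mem=[4,50,0,0]
After op 14 (swap): stack=[4,19] mem=[4,50,0,0]
After op 15 (+): stack=[23] mem=[4,50,0,0]
After op 16 (dup): stack=[23,23] mem=[4,50,0,0]
After op 17 (push 17): stack=[23,23,17] mem=[4,50,0,0]
After op 18 (dup): stack=[23,23,17,17] mem=[4,50,0,0]

Answer: [23, 23, 17, 17]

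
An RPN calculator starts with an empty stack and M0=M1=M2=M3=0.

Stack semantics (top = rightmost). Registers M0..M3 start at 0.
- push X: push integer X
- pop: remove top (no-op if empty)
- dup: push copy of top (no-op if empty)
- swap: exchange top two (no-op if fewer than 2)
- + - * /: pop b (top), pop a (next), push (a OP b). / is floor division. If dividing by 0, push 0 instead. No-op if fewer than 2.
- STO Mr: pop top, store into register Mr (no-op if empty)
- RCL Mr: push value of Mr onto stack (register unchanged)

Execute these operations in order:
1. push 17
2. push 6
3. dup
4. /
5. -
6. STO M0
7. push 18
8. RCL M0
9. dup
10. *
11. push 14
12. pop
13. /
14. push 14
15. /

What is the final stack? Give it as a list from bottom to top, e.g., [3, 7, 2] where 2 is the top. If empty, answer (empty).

After op 1 (push 17): stack=[17] mem=[0,0,0,0]
After op 2 (push 6): stack=[17,6] mem=[0,0,0,0]
After op 3 (dup): stack=[17,6,6] mem=[0,0,0,0]
After op 4 (/): stack=[17,1] mem=[0,0,0,0]
After op 5 (-): stack=[16] mem=[0,0,0,0]
After op 6 (STO M0): stack=[empty] mem=[16,0,0,0]
After op 7 (push 18): stack=[18] mem=[16,0,0,0]
After op 8 (RCL M0): stack=[18,16] mem=[16,0,0,0]
After op 9 (dup): stack=[18,16,16] mem=[16,0,0,0]
After op 10 (*): stack=[18,256] mem=[16,0,0,0]
After op 11 (push 14): stack=[18,256,14] mem=[16,0,0,0]
After op 12 (pop): stack=[18,256] mem=[16,0,0,0]
After op 13 (/): stack=[0] mem=[16,0,0,0]
After op 14 (push 14): stack=[0,14] mem=[16,0,0,0]
After op 15 (/): stack=[0] mem=[16,0,0,0]

Answer: [0]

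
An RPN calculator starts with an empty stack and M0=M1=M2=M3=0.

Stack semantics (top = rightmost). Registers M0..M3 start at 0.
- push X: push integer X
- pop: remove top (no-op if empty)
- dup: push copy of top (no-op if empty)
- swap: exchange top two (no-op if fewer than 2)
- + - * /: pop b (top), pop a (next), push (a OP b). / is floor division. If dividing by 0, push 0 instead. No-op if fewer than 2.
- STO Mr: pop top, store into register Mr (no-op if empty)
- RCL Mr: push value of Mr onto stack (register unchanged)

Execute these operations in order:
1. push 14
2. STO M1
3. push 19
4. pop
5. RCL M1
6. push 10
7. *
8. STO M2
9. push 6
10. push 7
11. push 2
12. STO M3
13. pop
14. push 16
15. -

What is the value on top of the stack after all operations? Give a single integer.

Answer: -10

Derivation:
After op 1 (push 14): stack=[14] mem=[0,0,0,0]
After op 2 (STO M1): stack=[empty] mem=[0,14,0,0]
After op 3 (push 19): stack=[19] mem=[0,14,0,0]
After op 4 (pop): stack=[empty] mem=[0,14,0,0]
After op 5 (RCL M1): stack=[14] mem=[0,14,0,0]
After op 6 (push 10): stack=[14,10] mem=[0,14,0,0]
After op 7 (*): stack=[140] mem=[0,14,0,0]
After op 8 (STO M2): stack=[empty] mem=[0,14,140,0]
After op 9 (push 6): stack=[6] mem=[0,14,140,0]
After op 10 (push 7): stack=[6,7] mem=[0,14,140,0]
After op 11 (push 2): stack=[6,7,2] mem=[0,14,140,0]
After op 12 (STO M3): stack=[6,7] mem=[0,14,140,2]
After op 13 (pop): stack=[6] mem=[0,14,140,2]
After op 14 (push 16): stack=[6,16] mem=[0,14,140,2]
After op 15 (-): stack=[-10] mem=[0,14,140,2]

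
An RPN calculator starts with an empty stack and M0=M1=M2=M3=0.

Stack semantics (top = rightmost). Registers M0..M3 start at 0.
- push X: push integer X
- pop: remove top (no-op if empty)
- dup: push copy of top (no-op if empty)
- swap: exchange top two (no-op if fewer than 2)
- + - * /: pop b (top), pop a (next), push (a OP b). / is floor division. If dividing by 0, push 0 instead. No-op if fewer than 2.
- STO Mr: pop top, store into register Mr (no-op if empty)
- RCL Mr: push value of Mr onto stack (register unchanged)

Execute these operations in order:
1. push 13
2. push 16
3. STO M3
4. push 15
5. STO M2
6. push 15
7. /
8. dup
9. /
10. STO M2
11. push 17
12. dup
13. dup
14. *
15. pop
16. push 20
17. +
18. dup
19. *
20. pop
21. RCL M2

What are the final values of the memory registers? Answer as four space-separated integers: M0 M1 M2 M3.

After op 1 (push 13): stack=[13] mem=[0,0,0,0]
After op 2 (push 16): stack=[13,16] mem=[0,0,0,0]
After op 3 (STO M3): stack=[13] mem=[0,0,0,16]
After op 4 (push 15): stack=[13,15] mem=[0,0,0,16]
After op 5 (STO M2): stack=[13] mem=[0,0,15,16]
After op 6 (push 15): stack=[13,15] mem=[0,0,15,16]
After op 7 (/): stack=[0] mem=[0,0,15,16]
After op 8 (dup): stack=[0,0] mem=[0,0,15,16]
After op 9 (/): stack=[0] mem=[0,0,15,16]
After op 10 (STO M2): stack=[empty] mem=[0,0,0,16]
After op 11 (push 17): stack=[17] mem=[0,0,0,16]
After op 12 (dup): stack=[17,17] mem=[0,0,0,16]
After op 13 (dup): stack=[17,17,17] mem=[0,0,0,16]
After op 14 (*): stack=[17,289] mem=[0,0,0,16]
After op 15 (pop): stack=[17] mem=[0,0,0,16]
After op 16 (push 20): stack=[17,20] mem=[0,0,0,16]
After op 17 (+): stack=[37] mem=[0,0,0,16]
After op 18 (dup): stack=[37,37] mem=[0,0,0,16]
After op 19 (*): stack=[1369] mem=[0,0,0,16]
After op 20 (pop): stack=[empty] mem=[0,0,0,16]
After op 21 (RCL M2): stack=[0] mem=[0,0,0,16]

Answer: 0 0 0 16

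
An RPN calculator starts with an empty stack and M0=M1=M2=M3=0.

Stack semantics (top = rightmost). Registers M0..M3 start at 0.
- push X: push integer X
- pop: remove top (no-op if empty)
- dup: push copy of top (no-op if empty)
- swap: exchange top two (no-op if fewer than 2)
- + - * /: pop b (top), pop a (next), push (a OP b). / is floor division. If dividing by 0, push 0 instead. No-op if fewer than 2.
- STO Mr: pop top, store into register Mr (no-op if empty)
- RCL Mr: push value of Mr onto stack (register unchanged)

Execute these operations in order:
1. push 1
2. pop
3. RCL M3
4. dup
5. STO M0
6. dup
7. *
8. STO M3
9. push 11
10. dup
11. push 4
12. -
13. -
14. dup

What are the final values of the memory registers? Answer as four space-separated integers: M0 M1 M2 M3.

After op 1 (push 1): stack=[1] mem=[0,0,0,0]
After op 2 (pop): stack=[empty] mem=[0,0,0,0]
After op 3 (RCL M3): stack=[0] mem=[0,0,0,0]
After op 4 (dup): stack=[0,0] mem=[0,0,0,0]
After op 5 (STO M0): stack=[0] mem=[0,0,0,0]
After op 6 (dup): stack=[0,0] mem=[0,0,0,0]
After op 7 (*): stack=[0] mem=[0,0,0,0]
After op 8 (STO M3): stack=[empty] mem=[0,0,0,0]
After op 9 (push 11): stack=[11] mem=[0,0,0,0]
After op 10 (dup): stack=[11,11] mem=[0,0,0,0]
After op 11 (push 4): stack=[11,11,4] mem=[0,0,0,0]
After op 12 (-): stack=[11,7] mem=[0,0,0,0]
After op 13 (-): stack=[4] mem=[0,0,0,0]
After op 14 (dup): stack=[4,4] mem=[0,0,0,0]

Answer: 0 0 0 0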